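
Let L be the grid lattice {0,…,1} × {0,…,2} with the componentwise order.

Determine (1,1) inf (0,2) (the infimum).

In a product of chains, the meet is componentwise min, giving (0,1).

(0,1)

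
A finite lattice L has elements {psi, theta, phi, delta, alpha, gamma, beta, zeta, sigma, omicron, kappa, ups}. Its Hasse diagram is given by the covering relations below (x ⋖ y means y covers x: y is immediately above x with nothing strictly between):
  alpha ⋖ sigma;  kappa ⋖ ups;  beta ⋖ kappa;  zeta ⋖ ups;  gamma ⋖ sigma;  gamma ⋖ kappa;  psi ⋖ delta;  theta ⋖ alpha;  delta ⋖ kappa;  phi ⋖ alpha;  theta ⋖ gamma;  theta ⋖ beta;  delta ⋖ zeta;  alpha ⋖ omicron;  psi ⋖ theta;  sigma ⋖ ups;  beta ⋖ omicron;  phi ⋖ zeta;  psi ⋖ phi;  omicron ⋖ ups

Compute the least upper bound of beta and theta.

Common upper bounds of {beta, theta}: beta, kappa, omicron, ups.
The least among these is beta.

beta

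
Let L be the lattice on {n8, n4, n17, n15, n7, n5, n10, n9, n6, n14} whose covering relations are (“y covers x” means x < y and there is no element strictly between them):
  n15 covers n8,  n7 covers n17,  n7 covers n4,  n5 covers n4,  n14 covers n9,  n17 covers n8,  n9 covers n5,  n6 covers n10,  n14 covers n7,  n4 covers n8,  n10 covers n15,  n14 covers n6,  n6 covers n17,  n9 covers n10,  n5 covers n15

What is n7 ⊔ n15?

n14

Common upper bounds of {n7, n15}: n14.
The least among these is n14.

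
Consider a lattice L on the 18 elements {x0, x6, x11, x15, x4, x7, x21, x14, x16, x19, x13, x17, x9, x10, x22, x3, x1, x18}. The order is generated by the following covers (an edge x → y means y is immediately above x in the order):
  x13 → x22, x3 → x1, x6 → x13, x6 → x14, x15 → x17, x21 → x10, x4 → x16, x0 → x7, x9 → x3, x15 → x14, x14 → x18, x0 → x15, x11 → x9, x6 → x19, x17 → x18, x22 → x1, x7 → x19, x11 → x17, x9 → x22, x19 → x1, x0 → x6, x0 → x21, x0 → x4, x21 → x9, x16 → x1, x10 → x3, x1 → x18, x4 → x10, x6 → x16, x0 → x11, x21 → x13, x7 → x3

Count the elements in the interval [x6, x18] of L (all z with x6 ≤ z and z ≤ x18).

The interval [x6, x18] = {x1, x13, x14, x16, x18, x19, x22, x6}, which has 8 elements.

8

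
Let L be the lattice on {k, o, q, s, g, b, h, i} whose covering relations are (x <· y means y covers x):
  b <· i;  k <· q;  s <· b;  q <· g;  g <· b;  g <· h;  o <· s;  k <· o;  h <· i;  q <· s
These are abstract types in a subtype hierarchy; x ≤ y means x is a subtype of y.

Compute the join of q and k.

Common upper bounds of {q, k}: b, g, h, i, q, s.
The least among these is q.

q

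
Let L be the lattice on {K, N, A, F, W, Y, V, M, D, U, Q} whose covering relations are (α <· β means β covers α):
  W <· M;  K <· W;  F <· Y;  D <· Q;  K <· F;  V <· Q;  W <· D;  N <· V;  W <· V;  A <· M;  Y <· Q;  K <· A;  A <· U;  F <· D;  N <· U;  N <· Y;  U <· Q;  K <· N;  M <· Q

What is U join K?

U

Common upper bounds of {U, K}: Q, U.
The least among these is U.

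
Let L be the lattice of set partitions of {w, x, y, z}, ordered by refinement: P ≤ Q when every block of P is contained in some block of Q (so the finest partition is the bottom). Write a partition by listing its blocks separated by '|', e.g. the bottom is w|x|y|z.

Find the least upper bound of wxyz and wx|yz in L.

wxyz

The join of wxyz and wx|yz merges any blocks that overlap across the partitions, giving wxyz.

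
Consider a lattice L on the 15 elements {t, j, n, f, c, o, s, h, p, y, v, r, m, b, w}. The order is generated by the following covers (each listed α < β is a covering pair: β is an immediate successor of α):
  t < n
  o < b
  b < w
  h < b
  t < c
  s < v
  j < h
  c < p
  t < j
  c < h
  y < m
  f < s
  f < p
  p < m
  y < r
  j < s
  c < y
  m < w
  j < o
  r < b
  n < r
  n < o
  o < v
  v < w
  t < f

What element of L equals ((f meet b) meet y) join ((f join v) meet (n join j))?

o

f ∧ b = t
t ∧ y = t
f ∨ v = v
n ∨ j = o
v ∧ o = o
t ∨ o = o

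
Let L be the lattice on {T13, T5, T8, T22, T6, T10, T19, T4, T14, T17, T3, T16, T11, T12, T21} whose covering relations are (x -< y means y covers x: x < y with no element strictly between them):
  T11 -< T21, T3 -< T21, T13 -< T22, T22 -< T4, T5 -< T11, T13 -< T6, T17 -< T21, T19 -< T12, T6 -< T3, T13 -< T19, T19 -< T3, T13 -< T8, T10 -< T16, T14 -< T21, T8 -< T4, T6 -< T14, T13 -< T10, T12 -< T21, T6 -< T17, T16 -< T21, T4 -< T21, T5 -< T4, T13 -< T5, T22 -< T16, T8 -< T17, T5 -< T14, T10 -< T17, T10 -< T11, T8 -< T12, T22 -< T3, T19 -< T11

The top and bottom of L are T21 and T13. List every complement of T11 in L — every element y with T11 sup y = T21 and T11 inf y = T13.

Need y with T11 ∨ y = T21 and T11 ∧ y = T13.
Checking each element gives: T22, T6, T8.

T22, T6, T8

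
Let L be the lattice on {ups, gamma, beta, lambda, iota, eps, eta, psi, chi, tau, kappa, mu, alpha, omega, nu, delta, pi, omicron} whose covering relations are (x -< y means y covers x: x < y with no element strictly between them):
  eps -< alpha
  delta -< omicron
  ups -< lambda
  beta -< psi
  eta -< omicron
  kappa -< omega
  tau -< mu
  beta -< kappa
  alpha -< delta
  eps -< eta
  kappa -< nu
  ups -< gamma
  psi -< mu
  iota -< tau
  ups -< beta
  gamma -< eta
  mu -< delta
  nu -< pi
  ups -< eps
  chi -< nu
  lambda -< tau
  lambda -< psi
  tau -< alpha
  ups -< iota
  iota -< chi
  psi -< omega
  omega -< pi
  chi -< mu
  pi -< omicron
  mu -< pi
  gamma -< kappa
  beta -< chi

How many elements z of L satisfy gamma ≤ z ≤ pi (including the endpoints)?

5

The interval [gamma, pi] = {gamma, kappa, nu, omega, pi}, which has 5 elements.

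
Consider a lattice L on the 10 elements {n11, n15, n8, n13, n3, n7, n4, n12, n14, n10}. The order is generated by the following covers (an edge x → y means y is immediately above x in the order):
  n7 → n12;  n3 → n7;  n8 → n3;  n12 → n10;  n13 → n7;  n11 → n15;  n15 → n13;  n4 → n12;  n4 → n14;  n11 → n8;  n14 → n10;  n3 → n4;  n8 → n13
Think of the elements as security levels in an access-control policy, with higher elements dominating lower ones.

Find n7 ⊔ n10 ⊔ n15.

Common upper bounds of {n7, n10, n15}: n10.
The least among these is n10.

n10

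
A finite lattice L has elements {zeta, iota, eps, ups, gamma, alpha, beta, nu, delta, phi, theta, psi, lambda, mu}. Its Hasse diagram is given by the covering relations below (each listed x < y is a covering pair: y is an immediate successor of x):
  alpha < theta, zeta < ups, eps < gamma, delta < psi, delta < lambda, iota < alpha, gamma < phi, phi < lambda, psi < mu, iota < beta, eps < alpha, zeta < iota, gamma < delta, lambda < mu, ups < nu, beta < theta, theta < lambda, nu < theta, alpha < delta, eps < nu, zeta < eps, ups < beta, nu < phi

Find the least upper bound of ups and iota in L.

Common upper bounds of {ups, iota}: beta, lambda, mu, theta.
The least among these is beta.

beta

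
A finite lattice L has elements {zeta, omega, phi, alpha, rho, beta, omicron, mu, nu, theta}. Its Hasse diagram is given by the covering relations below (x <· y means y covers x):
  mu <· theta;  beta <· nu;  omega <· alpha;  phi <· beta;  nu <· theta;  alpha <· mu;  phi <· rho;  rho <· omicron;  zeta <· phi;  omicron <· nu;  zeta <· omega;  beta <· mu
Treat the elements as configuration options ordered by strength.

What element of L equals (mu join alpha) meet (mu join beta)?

mu ∨ alpha = mu
mu ∨ beta = mu
mu ∧ mu = mu

mu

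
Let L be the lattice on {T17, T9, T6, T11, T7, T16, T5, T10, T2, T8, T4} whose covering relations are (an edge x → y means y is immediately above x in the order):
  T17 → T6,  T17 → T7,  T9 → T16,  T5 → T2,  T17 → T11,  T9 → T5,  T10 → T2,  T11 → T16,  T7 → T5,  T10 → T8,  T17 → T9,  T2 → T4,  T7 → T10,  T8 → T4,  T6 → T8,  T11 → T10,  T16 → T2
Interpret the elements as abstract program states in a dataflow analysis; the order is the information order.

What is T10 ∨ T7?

T10

Common upper bounds of {T10, T7}: T10, T2, T4, T8.
The least among these is T10.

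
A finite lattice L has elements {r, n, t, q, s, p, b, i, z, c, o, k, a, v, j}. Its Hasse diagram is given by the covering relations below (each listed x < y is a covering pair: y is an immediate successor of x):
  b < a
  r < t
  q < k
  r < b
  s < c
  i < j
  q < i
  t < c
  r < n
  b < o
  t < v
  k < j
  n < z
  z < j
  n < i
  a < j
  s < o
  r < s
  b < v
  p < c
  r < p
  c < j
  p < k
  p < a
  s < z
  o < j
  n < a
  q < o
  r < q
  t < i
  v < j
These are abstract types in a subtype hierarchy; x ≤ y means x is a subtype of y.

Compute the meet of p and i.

r

Common lower bounds of {p, i}: r.
The greatest among these is r.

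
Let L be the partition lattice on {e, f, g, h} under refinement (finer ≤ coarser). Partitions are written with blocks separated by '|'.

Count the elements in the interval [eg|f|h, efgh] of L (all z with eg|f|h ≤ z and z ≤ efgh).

5

The interval [eg|f|h, efgh] = {efgh, efg|h, egh|f, eg|fh, eg|f|h}, which has 5 elements.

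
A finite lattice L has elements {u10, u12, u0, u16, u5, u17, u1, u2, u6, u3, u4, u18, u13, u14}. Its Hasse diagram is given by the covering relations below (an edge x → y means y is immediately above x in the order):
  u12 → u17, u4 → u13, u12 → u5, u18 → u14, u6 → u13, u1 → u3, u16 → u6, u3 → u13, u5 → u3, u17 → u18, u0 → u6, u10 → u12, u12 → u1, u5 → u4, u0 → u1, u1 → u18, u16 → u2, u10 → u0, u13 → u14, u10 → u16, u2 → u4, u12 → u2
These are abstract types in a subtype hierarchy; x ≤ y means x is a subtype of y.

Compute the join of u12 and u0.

Common upper bounds of {u12, u0}: u1, u13, u14, u18, u3.
The least among these is u1.

u1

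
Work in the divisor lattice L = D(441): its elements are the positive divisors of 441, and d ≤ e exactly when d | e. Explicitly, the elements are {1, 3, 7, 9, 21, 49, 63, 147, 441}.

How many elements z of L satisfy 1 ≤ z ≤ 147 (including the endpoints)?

The interval [1, 147] = {1, 147, 21, 3, 49, 7}, which has 6 elements.

6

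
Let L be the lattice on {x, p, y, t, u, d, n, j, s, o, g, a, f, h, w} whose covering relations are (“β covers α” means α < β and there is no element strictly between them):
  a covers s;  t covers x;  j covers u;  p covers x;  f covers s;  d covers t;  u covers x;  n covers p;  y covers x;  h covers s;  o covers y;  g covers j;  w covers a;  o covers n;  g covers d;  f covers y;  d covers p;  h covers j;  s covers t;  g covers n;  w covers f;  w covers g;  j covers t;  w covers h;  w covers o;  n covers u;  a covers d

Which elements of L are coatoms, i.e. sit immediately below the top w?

a, f, g, h, o

The coatoms are exactly the elements covered by w: a, f, g, h, o.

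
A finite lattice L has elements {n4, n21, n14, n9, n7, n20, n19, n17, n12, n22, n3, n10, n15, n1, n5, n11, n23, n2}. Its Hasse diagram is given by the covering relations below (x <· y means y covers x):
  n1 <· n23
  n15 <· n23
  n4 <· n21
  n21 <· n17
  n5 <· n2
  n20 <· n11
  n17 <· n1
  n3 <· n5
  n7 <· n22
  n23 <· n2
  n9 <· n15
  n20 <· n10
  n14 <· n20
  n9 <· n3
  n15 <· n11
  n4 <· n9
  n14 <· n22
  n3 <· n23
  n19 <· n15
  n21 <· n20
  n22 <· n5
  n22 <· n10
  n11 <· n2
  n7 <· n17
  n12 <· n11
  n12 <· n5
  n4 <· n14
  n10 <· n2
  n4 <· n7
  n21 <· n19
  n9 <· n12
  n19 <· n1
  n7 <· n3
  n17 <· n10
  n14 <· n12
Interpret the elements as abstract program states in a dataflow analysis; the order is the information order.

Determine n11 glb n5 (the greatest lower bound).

n12

Common lower bounds of {n11, n5}: n12, n14, n4, n9.
The greatest among these is n12.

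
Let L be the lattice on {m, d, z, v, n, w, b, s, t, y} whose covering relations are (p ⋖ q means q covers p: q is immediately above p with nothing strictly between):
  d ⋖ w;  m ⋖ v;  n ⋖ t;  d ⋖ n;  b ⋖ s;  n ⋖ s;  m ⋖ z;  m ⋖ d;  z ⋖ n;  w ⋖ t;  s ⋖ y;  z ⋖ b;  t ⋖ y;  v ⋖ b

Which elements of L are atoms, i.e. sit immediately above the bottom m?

d, v, z

The atoms are exactly the elements that cover m: d, v, z.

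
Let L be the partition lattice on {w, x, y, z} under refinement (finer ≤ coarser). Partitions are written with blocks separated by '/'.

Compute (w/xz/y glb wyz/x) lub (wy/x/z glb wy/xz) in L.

wy/x/z

w/xz/y ∧ wyz/x = w/x/y/z
wy/x/z ∧ wy/xz = wy/x/z
w/x/y/z ∨ wy/x/z = wy/x/z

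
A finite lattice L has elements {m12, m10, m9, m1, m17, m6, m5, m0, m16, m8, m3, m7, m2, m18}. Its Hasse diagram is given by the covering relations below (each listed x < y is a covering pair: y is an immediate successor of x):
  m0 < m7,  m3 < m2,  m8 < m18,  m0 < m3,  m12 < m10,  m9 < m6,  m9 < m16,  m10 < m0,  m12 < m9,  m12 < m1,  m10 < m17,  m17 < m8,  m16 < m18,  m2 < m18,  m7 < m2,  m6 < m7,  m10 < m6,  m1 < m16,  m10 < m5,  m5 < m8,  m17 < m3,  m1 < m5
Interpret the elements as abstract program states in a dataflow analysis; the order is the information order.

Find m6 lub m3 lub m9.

m2

Common upper bounds of {m6, m3, m9}: m18, m2.
The least among these is m2.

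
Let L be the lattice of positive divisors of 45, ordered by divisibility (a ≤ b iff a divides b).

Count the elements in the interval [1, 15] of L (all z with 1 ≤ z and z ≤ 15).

4

The interval [1, 15] = {1, 15, 3, 5}, which has 4 elements.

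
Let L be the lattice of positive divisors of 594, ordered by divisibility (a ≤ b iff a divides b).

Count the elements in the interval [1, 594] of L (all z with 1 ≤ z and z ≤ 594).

The interval [1, 594] = {1, 11, 18, 198, 2, 22, 27, 297, 3, 33, 54, 594, 6, 66, 9, 99}, which has 16 elements.

16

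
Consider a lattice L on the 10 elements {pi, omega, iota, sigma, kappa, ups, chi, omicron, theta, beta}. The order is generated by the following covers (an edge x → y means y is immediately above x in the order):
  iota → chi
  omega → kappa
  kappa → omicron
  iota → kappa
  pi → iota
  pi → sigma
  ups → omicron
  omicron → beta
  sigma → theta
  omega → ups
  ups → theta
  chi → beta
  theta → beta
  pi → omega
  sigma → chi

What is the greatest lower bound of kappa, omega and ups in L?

omega

Common lower bounds of {kappa, omega, ups}: omega, pi.
The greatest among these is omega.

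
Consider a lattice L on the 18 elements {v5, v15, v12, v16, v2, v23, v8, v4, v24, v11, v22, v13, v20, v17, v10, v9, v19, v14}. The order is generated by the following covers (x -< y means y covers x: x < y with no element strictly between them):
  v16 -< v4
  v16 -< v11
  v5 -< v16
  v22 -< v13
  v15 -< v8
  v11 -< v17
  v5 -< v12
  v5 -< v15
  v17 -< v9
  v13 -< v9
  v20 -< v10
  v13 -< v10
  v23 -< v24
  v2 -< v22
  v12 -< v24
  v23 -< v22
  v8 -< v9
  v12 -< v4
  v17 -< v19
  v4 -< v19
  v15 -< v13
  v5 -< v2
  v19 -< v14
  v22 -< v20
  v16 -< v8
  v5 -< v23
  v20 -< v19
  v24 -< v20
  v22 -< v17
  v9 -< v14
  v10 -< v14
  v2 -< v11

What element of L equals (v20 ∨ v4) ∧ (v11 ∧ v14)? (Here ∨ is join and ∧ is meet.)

v20 ∨ v4 = v19
v11 ∧ v14 = v11
v19 ∧ v11 = v11

v11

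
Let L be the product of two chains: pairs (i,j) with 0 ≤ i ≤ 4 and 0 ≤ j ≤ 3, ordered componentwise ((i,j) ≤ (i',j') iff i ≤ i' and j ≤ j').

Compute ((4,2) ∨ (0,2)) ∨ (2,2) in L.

(4,2) ∨ (0,2) = (4,2)
(4,2) ∨ (2,2) = (4,2)

(4,2)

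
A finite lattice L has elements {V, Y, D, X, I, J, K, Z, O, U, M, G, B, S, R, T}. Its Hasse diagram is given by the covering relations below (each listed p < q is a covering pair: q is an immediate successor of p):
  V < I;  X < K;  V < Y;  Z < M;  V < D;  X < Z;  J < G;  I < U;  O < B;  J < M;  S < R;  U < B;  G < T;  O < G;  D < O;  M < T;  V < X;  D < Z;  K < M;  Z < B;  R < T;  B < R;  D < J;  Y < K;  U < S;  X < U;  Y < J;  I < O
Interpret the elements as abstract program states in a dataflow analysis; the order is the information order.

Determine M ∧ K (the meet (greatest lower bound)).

K

Common lower bounds of {M, K}: K, V, X, Y.
The greatest among these is K.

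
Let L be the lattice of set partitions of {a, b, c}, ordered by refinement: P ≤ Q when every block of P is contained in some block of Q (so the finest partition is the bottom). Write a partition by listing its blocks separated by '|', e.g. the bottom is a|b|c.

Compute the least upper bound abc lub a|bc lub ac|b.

abc

The join of abc, a|bc, ac|b merges any blocks that overlap across the partitions, giving abc.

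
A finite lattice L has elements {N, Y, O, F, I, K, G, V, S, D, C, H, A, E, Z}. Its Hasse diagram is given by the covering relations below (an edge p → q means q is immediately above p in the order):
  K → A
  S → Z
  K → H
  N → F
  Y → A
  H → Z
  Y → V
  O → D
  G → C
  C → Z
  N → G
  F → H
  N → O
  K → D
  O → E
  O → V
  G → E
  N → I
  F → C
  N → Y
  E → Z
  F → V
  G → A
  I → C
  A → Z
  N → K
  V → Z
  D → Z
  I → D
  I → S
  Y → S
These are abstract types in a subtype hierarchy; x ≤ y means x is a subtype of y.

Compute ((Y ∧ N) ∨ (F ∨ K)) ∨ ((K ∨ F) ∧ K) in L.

Y ∧ N = N
F ∨ K = H
N ∨ H = H
K ∨ F = H
H ∧ K = K
H ∨ K = H

H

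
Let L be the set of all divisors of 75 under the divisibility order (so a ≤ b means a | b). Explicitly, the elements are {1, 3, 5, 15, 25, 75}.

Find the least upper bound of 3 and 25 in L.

In the divisibility order, the join is the least common multiple: lcm(3, 25) = 75.

75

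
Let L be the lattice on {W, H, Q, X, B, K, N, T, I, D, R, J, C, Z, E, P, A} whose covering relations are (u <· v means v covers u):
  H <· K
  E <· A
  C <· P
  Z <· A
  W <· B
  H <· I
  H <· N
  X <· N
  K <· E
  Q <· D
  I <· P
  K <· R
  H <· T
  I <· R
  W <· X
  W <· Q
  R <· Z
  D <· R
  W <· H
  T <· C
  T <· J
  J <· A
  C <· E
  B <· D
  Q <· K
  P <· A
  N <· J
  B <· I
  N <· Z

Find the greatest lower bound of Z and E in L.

Common lower bounds of {Z, E}: H, K, Q, W.
The greatest among these is K.

K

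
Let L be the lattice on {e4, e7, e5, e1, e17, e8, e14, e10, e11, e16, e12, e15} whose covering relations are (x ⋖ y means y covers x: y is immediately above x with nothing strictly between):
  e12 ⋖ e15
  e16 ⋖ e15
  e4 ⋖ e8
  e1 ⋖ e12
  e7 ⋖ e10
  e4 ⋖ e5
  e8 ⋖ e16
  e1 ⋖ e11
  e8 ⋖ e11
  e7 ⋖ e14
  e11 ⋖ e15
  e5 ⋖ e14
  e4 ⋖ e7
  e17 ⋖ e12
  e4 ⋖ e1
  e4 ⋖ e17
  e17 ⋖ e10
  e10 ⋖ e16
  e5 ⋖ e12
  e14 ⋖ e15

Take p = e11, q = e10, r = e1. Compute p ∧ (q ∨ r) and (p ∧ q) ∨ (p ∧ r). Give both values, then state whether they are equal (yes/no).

q ∨ r = e15, so p ∧ (q ∨ r) = e11 ∧ e15 = e11.
p ∧ q = e4 and p ∧ r = e1, so (p ∧ q) ∨ (p ∧ r) = e4 ∨ e1 = e1.
Equal: no.

e11; e1; no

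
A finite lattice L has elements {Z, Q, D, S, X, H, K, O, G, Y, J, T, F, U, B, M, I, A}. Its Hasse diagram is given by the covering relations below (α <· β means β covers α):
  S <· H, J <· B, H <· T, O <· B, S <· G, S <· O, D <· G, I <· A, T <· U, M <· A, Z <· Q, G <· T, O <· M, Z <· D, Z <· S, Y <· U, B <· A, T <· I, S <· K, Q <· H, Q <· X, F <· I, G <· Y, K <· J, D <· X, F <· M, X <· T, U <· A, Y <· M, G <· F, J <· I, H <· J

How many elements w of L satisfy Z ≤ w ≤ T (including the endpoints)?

8

The interval [Z, T] = {D, G, H, Q, S, T, X, Z}, which has 8 elements.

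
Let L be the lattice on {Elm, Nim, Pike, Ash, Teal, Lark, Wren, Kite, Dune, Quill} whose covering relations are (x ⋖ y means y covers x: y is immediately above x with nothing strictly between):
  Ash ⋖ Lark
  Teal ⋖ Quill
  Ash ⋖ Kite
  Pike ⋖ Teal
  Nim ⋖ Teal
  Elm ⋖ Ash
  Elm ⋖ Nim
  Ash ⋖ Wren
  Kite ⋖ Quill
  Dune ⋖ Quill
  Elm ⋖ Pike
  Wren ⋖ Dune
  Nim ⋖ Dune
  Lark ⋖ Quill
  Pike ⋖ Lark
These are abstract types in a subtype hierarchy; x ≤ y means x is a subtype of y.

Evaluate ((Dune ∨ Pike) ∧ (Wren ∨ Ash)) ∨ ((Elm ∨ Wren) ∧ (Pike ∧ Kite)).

Wren

Dune ∨ Pike = Quill
Wren ∨ Ash = Wren
Quill ∧ Wren = Wren
Elm ∨ Wren = Wren
Pike ∧ Kite = Elm
Wren ∧ Elm = Elm
Wren ∨ Elm = Wren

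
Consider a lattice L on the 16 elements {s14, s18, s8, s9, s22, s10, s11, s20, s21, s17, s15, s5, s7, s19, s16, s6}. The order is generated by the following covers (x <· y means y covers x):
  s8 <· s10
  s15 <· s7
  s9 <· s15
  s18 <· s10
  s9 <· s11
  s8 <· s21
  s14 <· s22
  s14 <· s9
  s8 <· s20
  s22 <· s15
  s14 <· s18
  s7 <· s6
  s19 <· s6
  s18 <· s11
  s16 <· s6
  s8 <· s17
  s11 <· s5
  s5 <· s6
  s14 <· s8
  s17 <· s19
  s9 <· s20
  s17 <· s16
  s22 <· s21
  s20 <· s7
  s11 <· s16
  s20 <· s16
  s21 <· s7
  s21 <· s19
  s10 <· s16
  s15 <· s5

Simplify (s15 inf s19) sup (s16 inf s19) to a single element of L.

s15 ∧ s19 = s22
s16 ∧ s19 = s17
s22 ∨ s17 = s19

s19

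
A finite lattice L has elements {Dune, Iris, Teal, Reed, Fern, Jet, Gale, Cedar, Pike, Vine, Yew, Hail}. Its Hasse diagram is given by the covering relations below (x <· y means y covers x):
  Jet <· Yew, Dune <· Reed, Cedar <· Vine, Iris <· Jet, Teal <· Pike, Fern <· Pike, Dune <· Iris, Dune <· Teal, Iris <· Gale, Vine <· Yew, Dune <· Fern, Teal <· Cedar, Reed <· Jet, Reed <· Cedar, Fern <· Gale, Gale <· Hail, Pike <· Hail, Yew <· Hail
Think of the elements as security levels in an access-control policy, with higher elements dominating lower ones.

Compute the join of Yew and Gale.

Hail

Common upper bounds of {Yew, Gale}: Hail.
The least among these is Hail.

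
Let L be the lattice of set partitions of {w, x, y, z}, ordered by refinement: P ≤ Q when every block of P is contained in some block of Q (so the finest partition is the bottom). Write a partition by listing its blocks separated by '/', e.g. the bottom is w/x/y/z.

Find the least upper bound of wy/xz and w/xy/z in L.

Common upper bounds of {wy/xz, w/xy/z}: wxyz.
The least among these is wxyz.

wxyz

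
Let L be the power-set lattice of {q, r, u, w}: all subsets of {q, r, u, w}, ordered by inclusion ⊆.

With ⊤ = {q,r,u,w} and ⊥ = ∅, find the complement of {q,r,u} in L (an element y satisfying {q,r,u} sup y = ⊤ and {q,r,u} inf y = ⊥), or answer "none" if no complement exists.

{w}

Need y with {q,r,u} ∨ y = {q,r,u,w} and {q,r,u} ∧ y = ∅.
Checking each element gives: {w}.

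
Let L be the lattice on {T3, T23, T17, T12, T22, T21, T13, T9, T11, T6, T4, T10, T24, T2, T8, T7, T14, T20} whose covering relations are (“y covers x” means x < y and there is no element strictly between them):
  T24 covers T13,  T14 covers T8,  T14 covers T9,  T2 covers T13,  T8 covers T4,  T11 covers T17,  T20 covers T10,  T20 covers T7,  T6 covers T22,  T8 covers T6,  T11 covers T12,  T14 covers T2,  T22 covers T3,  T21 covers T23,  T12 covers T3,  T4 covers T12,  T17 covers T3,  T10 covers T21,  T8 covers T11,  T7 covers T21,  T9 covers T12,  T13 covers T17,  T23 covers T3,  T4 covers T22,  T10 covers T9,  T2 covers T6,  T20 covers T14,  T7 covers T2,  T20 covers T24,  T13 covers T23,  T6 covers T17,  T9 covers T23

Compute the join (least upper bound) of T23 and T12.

Common upper bounds of {T23, T12}: T10, T14, T20, T9.
The least among these is T9.

T9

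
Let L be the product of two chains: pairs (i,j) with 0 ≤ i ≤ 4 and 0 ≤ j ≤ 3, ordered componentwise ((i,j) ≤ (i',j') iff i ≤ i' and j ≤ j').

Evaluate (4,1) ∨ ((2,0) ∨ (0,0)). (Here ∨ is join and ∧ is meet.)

(4,1)

(2,0) ∨ (0,0) = (2,0)
(4,1) ∨ (2,0) = (4,1)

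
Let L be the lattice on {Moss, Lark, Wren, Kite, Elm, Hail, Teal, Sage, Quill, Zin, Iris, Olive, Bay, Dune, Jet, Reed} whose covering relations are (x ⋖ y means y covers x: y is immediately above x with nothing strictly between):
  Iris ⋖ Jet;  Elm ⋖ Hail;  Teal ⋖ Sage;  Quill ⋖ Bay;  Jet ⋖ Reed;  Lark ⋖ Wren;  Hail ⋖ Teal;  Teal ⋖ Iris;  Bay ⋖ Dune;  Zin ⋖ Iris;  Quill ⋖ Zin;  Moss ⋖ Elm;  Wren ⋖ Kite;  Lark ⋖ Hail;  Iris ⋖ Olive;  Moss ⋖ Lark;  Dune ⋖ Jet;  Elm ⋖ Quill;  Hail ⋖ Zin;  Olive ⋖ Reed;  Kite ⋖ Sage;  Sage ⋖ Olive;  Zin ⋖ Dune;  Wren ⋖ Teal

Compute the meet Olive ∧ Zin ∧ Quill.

Common lower bounds of {Olive, Zin, Quill}: Elm, Moss, Quill.
The greatest among these is Quill.

Quill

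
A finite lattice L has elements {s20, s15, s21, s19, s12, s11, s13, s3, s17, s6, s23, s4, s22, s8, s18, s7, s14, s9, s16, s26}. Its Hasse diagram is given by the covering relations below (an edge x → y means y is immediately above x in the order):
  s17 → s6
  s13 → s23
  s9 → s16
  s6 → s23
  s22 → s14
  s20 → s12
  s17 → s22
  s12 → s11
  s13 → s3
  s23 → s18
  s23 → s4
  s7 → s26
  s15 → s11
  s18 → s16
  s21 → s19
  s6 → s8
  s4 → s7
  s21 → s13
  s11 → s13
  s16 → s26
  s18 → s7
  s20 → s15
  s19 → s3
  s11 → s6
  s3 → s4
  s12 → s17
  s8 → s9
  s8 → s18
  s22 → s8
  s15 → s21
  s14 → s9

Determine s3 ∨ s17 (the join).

s4

Common upper bounds of {s3, s17}: s26, s4, s7.
The least among these is s4.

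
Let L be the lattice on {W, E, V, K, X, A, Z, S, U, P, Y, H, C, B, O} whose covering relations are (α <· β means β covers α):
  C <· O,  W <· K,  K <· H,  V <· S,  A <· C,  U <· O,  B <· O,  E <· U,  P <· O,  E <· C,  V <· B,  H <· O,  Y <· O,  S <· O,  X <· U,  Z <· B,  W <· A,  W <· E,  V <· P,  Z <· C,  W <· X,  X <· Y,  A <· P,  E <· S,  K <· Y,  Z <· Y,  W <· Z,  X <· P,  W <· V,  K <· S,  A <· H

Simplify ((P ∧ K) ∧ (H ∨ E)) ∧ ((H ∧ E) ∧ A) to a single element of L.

W

P ∧ K = W
H ∨ E = O
W ∧ O = W
H ∧ E = W
W ∧ A = W
W ∧ W = W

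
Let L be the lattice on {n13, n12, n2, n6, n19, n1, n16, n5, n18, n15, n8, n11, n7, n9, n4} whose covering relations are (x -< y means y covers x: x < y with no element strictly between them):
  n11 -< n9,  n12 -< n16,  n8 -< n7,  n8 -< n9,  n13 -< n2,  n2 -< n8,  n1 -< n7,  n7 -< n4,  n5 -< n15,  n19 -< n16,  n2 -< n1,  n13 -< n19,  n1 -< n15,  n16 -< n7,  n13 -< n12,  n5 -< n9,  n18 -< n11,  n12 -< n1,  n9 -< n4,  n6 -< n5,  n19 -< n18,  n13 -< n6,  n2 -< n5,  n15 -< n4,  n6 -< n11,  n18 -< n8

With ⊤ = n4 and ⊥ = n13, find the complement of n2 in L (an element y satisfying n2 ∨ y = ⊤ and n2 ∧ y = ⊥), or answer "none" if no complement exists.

For every candidate y, either n2 ∨ y ≠ n4 or n2 ∧ y ≠ n13; no complement exists.

none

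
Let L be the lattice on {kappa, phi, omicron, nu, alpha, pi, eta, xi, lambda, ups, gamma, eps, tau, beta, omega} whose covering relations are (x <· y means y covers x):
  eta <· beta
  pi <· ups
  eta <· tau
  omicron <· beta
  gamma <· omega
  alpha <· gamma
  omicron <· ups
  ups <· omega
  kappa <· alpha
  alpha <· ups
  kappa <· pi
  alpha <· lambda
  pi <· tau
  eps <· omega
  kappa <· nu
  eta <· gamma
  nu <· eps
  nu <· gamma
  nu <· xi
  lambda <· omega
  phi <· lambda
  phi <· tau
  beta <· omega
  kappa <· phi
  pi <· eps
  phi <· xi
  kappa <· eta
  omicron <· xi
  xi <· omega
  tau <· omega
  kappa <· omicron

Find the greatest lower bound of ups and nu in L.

kappa

Common lower bounds of {ups, nu}: kappa.
The greatest among these is kappa.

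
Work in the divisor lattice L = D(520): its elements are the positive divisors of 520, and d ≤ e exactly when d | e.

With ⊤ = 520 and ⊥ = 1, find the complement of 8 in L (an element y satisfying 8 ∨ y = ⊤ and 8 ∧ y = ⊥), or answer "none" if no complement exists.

Need y with 8 ∨ y = 520 and 8 ∧ y = 1.
Checking each element gives: 65.

65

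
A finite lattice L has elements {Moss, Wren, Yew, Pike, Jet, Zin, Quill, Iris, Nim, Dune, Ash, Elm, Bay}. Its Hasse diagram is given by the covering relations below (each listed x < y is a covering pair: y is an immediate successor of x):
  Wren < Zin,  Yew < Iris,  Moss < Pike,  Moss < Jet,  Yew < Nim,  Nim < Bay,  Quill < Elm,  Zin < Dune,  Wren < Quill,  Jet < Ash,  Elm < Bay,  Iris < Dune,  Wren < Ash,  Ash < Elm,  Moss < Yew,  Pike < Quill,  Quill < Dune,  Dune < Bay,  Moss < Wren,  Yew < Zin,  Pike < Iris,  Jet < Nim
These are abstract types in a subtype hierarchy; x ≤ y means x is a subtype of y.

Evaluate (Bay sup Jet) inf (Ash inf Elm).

Ash

Bay ∨ Jet = Bay
Ash ∧ Elm = Ash
Bay ∧ Ash = Ash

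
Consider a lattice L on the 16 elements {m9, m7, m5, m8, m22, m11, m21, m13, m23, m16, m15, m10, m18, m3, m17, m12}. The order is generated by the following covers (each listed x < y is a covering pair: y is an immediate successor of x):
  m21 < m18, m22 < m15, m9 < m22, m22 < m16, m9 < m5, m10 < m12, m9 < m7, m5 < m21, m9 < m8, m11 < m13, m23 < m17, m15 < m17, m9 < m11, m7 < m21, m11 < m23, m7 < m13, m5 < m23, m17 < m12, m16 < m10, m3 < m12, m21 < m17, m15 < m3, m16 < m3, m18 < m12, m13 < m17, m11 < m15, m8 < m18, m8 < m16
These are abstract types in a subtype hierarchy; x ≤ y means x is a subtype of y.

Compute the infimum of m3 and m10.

m16

Common lower bounds of {m3, m10}: m16, m22, m8, m9.
The greatest among these is m16.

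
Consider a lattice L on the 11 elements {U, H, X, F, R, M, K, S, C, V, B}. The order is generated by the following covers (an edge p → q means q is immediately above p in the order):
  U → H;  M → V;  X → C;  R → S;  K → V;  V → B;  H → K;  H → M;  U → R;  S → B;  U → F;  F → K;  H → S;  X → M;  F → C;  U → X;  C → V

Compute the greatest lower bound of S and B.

S

Common lower bounds of {S, B}: H, R, S, U.
The greatest among these is S.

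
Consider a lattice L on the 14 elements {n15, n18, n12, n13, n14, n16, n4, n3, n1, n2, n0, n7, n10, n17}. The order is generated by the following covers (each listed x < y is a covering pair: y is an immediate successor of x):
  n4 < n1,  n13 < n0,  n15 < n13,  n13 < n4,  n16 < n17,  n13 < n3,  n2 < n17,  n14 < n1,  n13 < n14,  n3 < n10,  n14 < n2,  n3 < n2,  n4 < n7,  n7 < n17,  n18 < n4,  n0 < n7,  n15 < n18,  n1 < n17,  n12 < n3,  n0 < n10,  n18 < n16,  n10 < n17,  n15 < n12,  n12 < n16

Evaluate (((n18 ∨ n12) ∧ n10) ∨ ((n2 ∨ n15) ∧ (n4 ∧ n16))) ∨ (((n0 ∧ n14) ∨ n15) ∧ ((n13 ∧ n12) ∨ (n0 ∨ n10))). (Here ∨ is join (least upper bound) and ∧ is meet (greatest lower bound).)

n18 ∨ n12 = n16
n16 ∧ n10 = n12
n2 ∨ n15 = n2
n4 ∧ n16 = n18
n2 ∧ n18 = n15
n12 ∨ n15 = n12
n0 ∧ n14 = n13
n13 ∨ n15 = n13
n13 ∧ n12 = n15
n0 ∨ n10 = n10
n15 ∨ n10 = n10
n13 ∧ n10 = n13
n12 ∨ n13 = n3

n3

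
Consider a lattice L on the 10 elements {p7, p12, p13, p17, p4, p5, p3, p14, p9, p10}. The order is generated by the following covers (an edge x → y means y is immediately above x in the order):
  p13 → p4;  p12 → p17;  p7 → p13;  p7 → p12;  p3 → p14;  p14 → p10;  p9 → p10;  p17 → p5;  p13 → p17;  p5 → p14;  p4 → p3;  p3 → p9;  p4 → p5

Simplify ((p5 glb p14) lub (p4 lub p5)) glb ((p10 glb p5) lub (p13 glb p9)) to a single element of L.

p5

p5 ∧ p14 = p5
p4 ∨ p5 = p5
p5 ∨ p5 = p5
p10 ∧ p5 = p5
p13 ∧ p9 = p13
p5 ∨ p13 = p5
p5 ∧ p5 = p5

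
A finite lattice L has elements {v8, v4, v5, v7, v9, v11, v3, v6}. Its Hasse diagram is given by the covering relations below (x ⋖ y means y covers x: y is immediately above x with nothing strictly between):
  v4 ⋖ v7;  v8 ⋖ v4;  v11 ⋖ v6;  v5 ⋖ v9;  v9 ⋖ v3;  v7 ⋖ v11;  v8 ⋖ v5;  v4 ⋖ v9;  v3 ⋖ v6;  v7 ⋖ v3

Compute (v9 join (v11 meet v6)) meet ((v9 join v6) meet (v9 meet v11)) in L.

v4

v11 ∧ v6 = v11
v9 ∨ v11 = v6
v9 ∨ v6 = v6
v9 ∧ v11 = v4
v6 ∧ v4 = v4
v6 ∧ v4 = v4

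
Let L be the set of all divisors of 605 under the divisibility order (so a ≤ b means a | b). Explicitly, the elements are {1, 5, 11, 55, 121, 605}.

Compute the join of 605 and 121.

Common upper bounds of {605, 121}: 605.
The least among these is 605.

605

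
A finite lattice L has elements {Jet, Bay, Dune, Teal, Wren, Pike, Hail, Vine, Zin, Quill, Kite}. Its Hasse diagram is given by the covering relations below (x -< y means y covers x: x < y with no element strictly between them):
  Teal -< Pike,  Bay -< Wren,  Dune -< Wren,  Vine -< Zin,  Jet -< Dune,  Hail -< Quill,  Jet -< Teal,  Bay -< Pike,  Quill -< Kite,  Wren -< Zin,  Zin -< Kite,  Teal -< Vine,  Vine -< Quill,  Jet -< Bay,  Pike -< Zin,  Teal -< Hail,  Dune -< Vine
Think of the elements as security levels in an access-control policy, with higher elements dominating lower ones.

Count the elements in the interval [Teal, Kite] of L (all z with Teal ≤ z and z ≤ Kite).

7

The interval [Teal, Kite] = {Hail, Kite, Pike, Quill, Teal, Vine, Zin}, which has 7 elements.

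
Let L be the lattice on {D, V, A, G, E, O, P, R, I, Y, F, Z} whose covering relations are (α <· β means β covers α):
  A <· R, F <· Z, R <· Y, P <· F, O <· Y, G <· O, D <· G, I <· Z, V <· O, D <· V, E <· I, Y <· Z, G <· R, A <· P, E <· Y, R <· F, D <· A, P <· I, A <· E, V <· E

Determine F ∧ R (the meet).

Common lower bounds of {F, R}: A, D, G, R.
The greatest among these is R.

R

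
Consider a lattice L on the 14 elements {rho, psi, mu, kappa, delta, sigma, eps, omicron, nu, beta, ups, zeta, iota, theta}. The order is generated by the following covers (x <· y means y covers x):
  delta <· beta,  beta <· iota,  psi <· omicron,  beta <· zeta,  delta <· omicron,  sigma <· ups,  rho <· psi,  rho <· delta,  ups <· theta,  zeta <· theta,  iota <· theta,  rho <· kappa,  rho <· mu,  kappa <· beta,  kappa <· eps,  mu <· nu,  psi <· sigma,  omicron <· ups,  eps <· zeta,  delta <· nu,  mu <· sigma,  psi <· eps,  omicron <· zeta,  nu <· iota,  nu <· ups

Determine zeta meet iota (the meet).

Common lower bounds of {zeta, iota}: beta, delta, kappa, rho.
The greatest among these is beta.

beta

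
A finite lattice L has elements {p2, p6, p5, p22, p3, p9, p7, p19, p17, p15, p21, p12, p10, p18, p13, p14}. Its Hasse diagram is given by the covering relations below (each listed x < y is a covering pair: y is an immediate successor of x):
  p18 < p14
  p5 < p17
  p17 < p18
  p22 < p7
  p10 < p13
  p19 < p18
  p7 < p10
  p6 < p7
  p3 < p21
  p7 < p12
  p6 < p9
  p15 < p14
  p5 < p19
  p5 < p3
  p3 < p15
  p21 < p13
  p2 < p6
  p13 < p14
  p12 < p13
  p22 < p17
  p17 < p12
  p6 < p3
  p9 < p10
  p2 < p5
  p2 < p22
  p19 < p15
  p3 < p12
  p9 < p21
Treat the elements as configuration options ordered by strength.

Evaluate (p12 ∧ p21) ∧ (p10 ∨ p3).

p3

p12 ∧ p21 = p3
p10 ∨ p3 = p13
p3 ∧ p13 = p3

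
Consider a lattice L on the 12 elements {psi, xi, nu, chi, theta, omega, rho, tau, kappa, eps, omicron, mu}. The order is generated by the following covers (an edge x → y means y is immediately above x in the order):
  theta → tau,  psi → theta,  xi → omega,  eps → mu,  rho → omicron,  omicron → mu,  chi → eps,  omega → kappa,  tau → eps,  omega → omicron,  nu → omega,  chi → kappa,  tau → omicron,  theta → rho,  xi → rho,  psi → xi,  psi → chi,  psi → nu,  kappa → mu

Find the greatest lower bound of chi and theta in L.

Common lower bounds of {chi, theta}: psi.
The greatest among these is psi.

psi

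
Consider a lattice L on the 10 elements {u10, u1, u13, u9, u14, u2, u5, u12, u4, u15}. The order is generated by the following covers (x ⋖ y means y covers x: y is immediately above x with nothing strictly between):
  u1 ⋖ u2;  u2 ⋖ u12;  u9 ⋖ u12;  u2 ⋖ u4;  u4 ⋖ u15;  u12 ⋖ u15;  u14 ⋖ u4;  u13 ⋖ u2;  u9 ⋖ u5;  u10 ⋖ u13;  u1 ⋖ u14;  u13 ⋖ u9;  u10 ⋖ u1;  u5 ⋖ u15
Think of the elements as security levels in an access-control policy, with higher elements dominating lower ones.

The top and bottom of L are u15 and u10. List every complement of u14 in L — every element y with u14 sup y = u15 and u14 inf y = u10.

Need y with u14 ∨ y = u15 and u14 ∧ y = u10.
Checking each element gives: u5, u9.

u5, u9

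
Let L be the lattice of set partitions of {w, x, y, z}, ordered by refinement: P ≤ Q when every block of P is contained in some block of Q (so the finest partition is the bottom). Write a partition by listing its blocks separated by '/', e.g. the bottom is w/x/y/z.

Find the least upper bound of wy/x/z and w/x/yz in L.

The join of wy/x/z and w/x/yz merges any blocks that overlap across the partitions, giving wyz/x.

wyz/x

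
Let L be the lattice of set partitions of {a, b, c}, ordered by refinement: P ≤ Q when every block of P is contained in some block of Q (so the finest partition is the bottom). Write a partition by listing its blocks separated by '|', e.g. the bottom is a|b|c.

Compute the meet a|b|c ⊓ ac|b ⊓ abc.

a|b|c

The meet (common refinement) of a|b|c, ac|b, abc intersects blocks pairwise, giving a|b|c.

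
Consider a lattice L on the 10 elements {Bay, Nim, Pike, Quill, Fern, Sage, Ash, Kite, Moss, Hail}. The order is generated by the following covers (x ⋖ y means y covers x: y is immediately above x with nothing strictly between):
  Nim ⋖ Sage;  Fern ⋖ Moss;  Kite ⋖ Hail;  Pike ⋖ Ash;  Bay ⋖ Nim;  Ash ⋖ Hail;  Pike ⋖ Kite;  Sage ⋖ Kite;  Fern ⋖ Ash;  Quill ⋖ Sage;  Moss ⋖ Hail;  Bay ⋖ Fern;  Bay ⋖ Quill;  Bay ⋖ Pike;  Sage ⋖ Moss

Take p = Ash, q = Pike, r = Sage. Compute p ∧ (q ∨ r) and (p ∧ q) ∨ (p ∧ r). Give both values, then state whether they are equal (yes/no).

q ∨ r = Kite, so p ∧ (q ∨ r) = Ash ∧ Kite = Pike.
p ∧ q = Pike and p ∧ r = Bay, so (p ∧ q) ∨ (p ∧ r) = Pike ∨ Bay = Pike.
Equal: yes.

Pike; Pike; yes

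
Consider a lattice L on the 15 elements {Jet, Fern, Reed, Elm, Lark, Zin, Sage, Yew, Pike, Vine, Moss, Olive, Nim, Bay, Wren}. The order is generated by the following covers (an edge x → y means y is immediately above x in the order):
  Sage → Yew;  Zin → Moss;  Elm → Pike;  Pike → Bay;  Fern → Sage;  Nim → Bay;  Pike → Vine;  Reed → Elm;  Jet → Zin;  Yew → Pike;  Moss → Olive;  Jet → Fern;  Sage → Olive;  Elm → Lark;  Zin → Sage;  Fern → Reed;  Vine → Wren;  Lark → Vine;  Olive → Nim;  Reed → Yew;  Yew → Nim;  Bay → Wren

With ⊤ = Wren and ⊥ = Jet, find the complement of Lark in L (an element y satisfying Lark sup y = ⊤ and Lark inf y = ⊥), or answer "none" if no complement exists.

Moss

Need y with Lark ∨ y = Wren and Lark ∧ y = Jet.
Checking each element gives: Moss.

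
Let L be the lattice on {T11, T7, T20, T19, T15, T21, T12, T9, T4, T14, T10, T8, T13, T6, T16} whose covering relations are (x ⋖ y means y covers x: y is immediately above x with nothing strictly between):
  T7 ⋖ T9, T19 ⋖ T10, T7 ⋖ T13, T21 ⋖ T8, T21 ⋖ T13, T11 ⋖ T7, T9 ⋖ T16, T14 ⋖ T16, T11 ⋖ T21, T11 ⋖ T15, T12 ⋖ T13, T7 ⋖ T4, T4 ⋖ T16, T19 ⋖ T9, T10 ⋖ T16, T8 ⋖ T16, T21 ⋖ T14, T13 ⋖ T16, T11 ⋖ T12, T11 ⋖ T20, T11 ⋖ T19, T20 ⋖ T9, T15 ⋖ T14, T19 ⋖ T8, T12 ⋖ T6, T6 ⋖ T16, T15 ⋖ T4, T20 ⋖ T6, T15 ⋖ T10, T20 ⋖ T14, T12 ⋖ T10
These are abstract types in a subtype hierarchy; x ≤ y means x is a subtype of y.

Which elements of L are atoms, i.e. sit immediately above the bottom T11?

T12, T15, T19, T20, T21, T7

The atoms are exactly the elements that cover T11: T12, T15, T19, T20, T21, T7.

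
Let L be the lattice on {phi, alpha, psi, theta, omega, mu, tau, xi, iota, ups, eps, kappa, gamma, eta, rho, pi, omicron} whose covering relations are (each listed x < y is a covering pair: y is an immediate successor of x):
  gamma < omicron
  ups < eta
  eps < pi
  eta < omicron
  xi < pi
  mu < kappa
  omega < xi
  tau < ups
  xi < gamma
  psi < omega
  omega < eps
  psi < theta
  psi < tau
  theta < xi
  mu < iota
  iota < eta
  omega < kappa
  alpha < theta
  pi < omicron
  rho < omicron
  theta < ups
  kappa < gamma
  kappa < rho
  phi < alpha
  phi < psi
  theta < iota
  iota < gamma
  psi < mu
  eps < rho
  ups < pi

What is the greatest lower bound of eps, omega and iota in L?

psi

Common lower bounds of {eps, omega, iota}: phi, psi.
The greatest among these is psi.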